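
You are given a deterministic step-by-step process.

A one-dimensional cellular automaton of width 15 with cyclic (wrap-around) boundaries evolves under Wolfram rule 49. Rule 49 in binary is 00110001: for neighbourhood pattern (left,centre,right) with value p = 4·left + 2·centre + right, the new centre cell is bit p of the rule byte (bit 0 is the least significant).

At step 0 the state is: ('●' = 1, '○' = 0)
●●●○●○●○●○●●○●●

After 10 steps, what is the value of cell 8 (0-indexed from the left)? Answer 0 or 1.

k=0  ●●●○●○●○●○●●○●●
k=1  ○○○●○●○●○●○○●○○
k=2  ●●○○●○●○●○●○○●●
k=3  ○○●○○●○●○●○●○○○
k=4  ●○○●○○●○●○●○●●●
k=5  ○●○○●○○●○●○●○○○
k=6  ○○●○○●○○●○●○●●●
k=7  ●○○●○○●○○●○●○○○
k=8  ○●○○●○○●○○●○●●○
k=9  ○○●○○●○○●○○●○○●
k=10  ●○○●○○●○○●○○●○○

0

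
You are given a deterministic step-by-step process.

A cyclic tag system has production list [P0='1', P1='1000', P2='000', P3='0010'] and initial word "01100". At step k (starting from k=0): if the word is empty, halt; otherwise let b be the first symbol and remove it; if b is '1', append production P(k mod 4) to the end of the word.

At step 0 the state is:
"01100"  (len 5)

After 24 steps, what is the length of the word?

[0] "01100"  (len 5)
[1] "1100"  (len 4)
[2] "1001000"  (len 7)
[3] "001000000"  (len 9)
[4] "01000000"  (len 8)
[5] "1000000"  (len 7)
[6] "0000001000"  (len 10)
[7] "000001000"  (len 9)
[8] "00001000"  (len 8)
[9] "0001000"  (len 7)
[10] "001000"  (len 6)
[11] "01000"  (len 5)
[12] "1000"  (len 4)
[13] "0001"  (len 4)
[14] "001"  (len 3)
[15] "01"  (len 2)
[16] "1"  (len 1)
[17] "1"  (len 1)
[18] "1000"  (len 4)
[19] "000000"  (len 6)
[20] "00000"  (len 5)
[21] "0000"  (len 4)
[22] "000"  (len 3)
[23] "00"  (len 2)
[24] "0"  (len 1)

1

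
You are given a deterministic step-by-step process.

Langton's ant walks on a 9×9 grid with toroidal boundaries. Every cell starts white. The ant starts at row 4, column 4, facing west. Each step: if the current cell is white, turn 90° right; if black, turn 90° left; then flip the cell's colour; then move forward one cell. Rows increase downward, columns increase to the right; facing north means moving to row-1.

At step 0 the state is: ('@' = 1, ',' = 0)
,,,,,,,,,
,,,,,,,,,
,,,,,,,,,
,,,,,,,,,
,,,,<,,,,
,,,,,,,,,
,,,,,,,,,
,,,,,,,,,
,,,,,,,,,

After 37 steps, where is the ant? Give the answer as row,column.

5,8

step 0: ,,,,,,,,,
,,,,,,,,,
,,,,,,,,,
,,,,,,,,,
,,,,<,,,,
,,,,,,,,,
,,,,,,,,,
,,,,,,,,,
,,,,,,,,,
step 1: ,,,,,,,,,
,,,,,,,,,
,,,,,,,,,
,,,,^,,,,
,,,,@,,,,
,,,,,,,,,
,,,,,,,,,
,,,,,,,,,
,,,,,,,,,
step 2: ,,,,,,,,,
,,,,,,,,,
,,,,,,,,,
,,,,@>,,,
,,,,@,,,,
,,,,,,,,,
,,,,,,,,,
,,,,,,,,,
,,,,,,,,,
step 3: ,,,,,,,,,
,,,,,,,,,
,,,,,,,,,
,,,,@@,,,
,,,,@v,,,
,,,,,,,,,
,,,,,,,,,
,,,,,,,,,
,,,,,,,,,
step 4: ,,,,,,,,,
,,,,,,,,,
,,,,,,,,,
,,,,@@,,,
,,,,<@,,,
,,,,,,,,,
,,,,,,,,,
,,,,,,,,,
,,,,,,,,,
step 5: ,,,,,,,,,
,,,,,,,,,
,,,,,,,,,
,,,,@@,,,
,,,,,@,,,
,,,,v,,,,
,,,,,,,,,
,,,,,,,,,
,,,,,,,,,
step 6: ,,,,,,,,,
,,,,,,,,,
,,,,,,,,,
,,,,@@,,,
,,,,,@,,,
,,,<@,,,,
,,,,,,,,,
,,,,,,,,,
,,,,,,,,,
step 7: ,,,,,,,,,
,,,,,,,,,
,,,,,,,,,
,,,,@@,,,
,,,^,@,,,
,,,@@,,,,
,,,,,,,,,
,,,,,,,,,
,,,,,,,,,
step 8: ,,,,,,,,,
,,,,,,,,,
,,,,,,,,,
,,,,@@,,,
,,,@>@,,,
,,,@@,,,,
,,,,,,,,,
,,,,,,,,,
,,,,,,,,,
step 9: ,,,,,,,,,
,,,,,,,,,
,,,,,,,,,
,,,,@@,,,
,,,@@@,,,
,,,@v,,,,
,,,,,,,,,
,,,,,,,,,
,,,,,,,,,
step 10: ,,,,,,,,,
,,,,,,,,,
,,,,,,,,,
,,,,@@,,,
,,,@@@,,,
,,,@,>,,,
,,,,,,,,,
,,,,,,,,,
,,,,,,,,,
step 11: ,,,,,,,,,
,,,,,,,,,
,,,,,,,,,
,,,,@@,,,
,,,@@@,,,
,,,@,@,,,
,,,,,v,,,
,,,,,,,,,
,,,,,,,,,
step 12: ,,,,,,,,,
,,,,,,,,,
,,,,,,,,,
,,,,@@,,,
,,,@@@,,,
,,,@,@,,,
,,,,<@,,,
,,,,,,,,,
,,,,,,,,,
step 13: ,,,,,,,,,
,,,,,,,,,
,,,,,,,,,
,,,,@@,,,
,,,@@@,,,
,,,@^@,,,
,,,,@@,,,
,,,,,,,,,
,,,,,,,,,
step 14: ,,,,,,,,,
,,,,,,,,,
,,,,,,,,,
,,,,@@,,,
,,,@@@,,,
,,,@@>,,,
,,,,@@,,,
,,,,,,,,,
,,,,,,,,,
step 15: ,,,,,,,,,
,,,,,,,,,
,,,,,,,,,
,,,,@@,,,
,,,@@^,,,
,,,@@,,,,
,,,,@@,,,
,,,,,,,,,
,,,,,,,,,
step 16: ,,,,,,,,,
,,,,,,,,,
,,,,,,,,,
,,,,@@,,,
,,,@<,,,,
,,,@@,,,,
,,,,@@,,,
,,,,,,,,,
,,,,,,,,,
step 17: ,,,,,,,,,
,,,,,,,,,
,,,,,,,,,
,,,,@@,,,
,,,@,,,,,
,,,@v,,,,
,,,,@@,,,
,,,,,,,,,
,,,,,,,,,
step 18: ,,,,,,,,,
,,,,,,,,,
,,,,,,,,,
,,,,@@,,,
,,,@,,,,,
,,,@,>,,,
,,,,@@,,,
,,,,,,,,,
,,,,,,,,,
step 19: ,,,,,,,,,
,,,,,,,,,
,,,,,,,,,
,,,,@@,,,
,,,@,,,,,
,,,@,@,,,
,,,,@v,,,
,,,,,,,,,
,,,,,,,,,
step 20: ,,,,,,,,,
,,,,,,,,,
,,,,,,,,,
,,,,@@,,,
,,,@,,,,,
,,,@,@,,,
,,,,@,>,,
,,,,,,,,,
,,,,,,,,,
step 21: ,,,,,,,,,
,,,,,,,,,
,,,,,,,,,
,,,,@@,,,
,,,@,,,,,
,,,@,@,,,
,,,,@,@,,
,,,,,,v,,
,,,,,,,,,
step 22: ,,,,,,,,,
,,,,,,,,,
,,,,,,,,,
,,,,@@,,,
,,,@,,,,,
,,,@,@,,,
,,,,@,@,,
,,,,,<@,,
,,,,,,,,,
step 23: ,,,,,,,,,
,,,,,,,,,
,,,,,,,,,
,,,,@@,,,
,,,@,,,,,
,,,@,@,,,
,,,,@^@,,
,,,,,@@,,
,,,,,,,,,
step 24: ,,,,,,,,,
,,,,,,,,,
,,,,,,,,,
,,,,@@,,,
,,,@,,,,,
,,,@,@,,,
,,,,@@>,,
,,,,,@@,,
,,,,,,,,,
step 25: ,,,,,,,,,
,,,,,,,,,
,,,,,,,,,
,,,,@@,,,
,,,@,,,,,
,,,@,@^,,
,,,,@@,,,
,,,,,@@,,
,,,,,,,,,
step 26: ,,,,,,,,,
,,,,,,,,,
,,,,,,,,,
,,,,@@,,,
,,,@,,,,,
,,,@,@@>,
,,,,@@,,,
,,,,,@@,,
,,,,,,,,,
step 27: ,,,,,,,,,
,,,,,,,,,
,,,,,,,,,
,,,,@@,,,
,,,@,,,,,
,,,@,@@@,
,,,,@@,v,
,,,,,@@,,
,,,,,,,,,
step 28: ,,,,,,,,,
,,,,,,,,,
,,,,,,,,,
,,,,@@,,,
,,,@,,,,,
,,,@,@@@,
,,,,@@<@,
,,,,,@@,,
,,,,,,,,,
step 29: ,,,,,,,,,
,,,,,,,,,
,,,,,,,,,
,,,,@@,,,
,,,@,,,,,
,,,@,@^@,
,,,,@@@@,
,,,,,@@,,
,,,,,,,,,
step 30: ,,,,,,,,,
,,,,,,,,,
,,,,,,,,,
,,,,@@,,,
,,,@,,,,,
,,,@,<,@,
,,,,@@@@,
,,,,,@@,,
,,,,,,,,,
step 31: ,,,,,,,,,
,,,,,,,,,
,,,,,,,,,
,,,,@@,,,
,,,@,,,,,
,,,@,,,@,
,,,,@v@@,
,,,,,@@,,
,,,,,,,,,
step 32: ,,,,,,,,,
,,,,,,,,,
,,,,,,,,,
,,,,@@,,,
,,,@,,,,,
,,,@,,,@,
,,,,@,>@,
,,,,,@@,,
,,,,,,,,,
step 33: ,,,,,,,,,
,,,,,,,,,
,,,,,,,,,
,,,,@@,,,
,,,@,,,,,
,,,@,,^@,
,,,,@,,@,
,,,,,@@,,
,,,,,,,,,
step 34: ,,,,,,,,,
,,,,,,,,,
,,,,,,,,,
,,,,@@,,,
,,,@,,,,,
,,,@,,@>,
,,,,@,,@,
,,,,,@@,,
,,,,,,,,,
step 35: ,,,,,,,,,
,,,,,,,,,
,,,,,,,,,
,,,,@@,,,
,,,@,,,^,
,,,@,,@,,
,,,,@,,@,
,,,,,@@,,
,,,,,,,,,
step 36: ,,,,,,,,,
,,,,,,,,,
,,,,,,,,,
,,,,@@,,,
,,,@,,,@>
,,,@,,@,,
,,,,@,,@,
,,,,,@@,,
,,,,,,,,,
step 37: ,,,,,,,,,
,,,,,,,,,
,,,,,,,,,
,,,,@@,,,
,,,@,,,@@
,,,@,,@,v
,,,,@,,@,
,,,,,@@,,
,,,,,,,,,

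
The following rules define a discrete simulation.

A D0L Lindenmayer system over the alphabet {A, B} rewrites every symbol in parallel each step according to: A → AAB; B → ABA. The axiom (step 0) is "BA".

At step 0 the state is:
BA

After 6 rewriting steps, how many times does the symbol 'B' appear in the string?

gen 0: BA
gen 1: ABAAAB
gen 2: AABABAAABAABAABABA
gen 3: AABAABABAAABABAAABAABAABABAAABAABABAAABAABABAAABABAAAB
gen 4: AABAABABAAABAABABAAABABAAABAABAABABAAABABAAABAABAABABAAABA…AAABAABAABABAAABAABABAAABABAAABAABAABABAAABABAAABAABAABABA  (len 162)
gen 5: AABAABABAAABAABABAAABABAAABAABAABABAAABAABABAAABABAAABAABA…AAABAABAABABAAABABAAABAABAABABAAABAABABAAABAABABAAABABAAAB  (len 486)
gen 6: AABAABABAAABAABABAAABABAAABAABAABABAAABAABABAAABABAAABAABA…AAABAABAABABAAABAABABAAABABAAABAABAABABAAABABAAABAABAABABA  (len 1458)

486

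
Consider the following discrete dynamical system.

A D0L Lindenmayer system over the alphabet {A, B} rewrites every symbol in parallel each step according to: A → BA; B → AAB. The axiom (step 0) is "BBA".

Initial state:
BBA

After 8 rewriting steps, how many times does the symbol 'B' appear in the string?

step 0: BBA
step 1: AABAABBA
step 2: BABAAABBABAAABAABBA
step 3: AABBAAABBABABAAABAABBAAABBABABAAABBABAAABAABBA
step 4: BABAAABAABBABABAAABAABBAAABBAAABBABABAAABBABAAABAABBABABAAABAABBAAABBAAABBABABAAABAABBAAABBABABAAABBABAAABAABBA
step 5: AABBAAABBABABAAABBABAAABAABBAAABBAAABBABABAAABBABAAABAABBA…BABAAABAABBAAABBAAABBABABAAABAABBAAABBABABAAABBABAAABAABBA  (len 268)
step 6: BABAAABAABBABABAAABAABBAAABBAAABBABABAAABAABBAAABBABABAAAB…BABAAABAABBAAABBAAABBABABAAABAABBAAABBABABAAABBABAAABAABBA  (len 647)
step 7: AABBAAABBABABAAABBABAAABAABBAAABBAAABBABABAAABBABAAABAABBA…BABAAABAABBAAABBAAABBABABAAABAABBAAABBABABAAABBABAAABAABBA  (len 1562)
step 8: BABAAABAABBABABAAABAABBAAABBAAABBABABAAABAABBAAABBABABAAAB…BABAAABAABBAAABBAAABBABABAAABAABBAAABBABABAAABBABAAABAABBA  (len 3771)

1562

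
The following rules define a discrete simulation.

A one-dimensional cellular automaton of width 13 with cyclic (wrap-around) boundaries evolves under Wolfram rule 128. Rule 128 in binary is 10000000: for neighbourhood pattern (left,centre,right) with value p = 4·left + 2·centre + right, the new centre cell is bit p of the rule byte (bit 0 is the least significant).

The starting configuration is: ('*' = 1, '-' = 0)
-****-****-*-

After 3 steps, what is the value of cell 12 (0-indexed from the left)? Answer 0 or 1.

0

t=0: -****-****-*-
t=1: --**---**----
t=2: -------------
t=3: -------------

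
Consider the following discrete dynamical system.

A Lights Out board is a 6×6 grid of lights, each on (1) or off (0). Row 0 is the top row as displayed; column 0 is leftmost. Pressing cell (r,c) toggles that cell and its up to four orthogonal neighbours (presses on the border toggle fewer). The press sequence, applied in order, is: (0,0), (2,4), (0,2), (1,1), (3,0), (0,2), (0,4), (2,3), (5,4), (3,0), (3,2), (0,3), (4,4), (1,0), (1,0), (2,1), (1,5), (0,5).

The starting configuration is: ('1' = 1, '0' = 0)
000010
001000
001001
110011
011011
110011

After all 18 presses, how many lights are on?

18

gen 0: 000010
001000
001001
110011
011011
110011
gen 1: 110010
101000
001001
110011
011011
110011
gen 2: 110010
101010
001110
110001
011011
110011
gen 3: 101110
100010
001110
110001
011011
110011
gen 4: 111110
011010
011110
110001
011011
110011
gen 5: 111110
011010
111110
000001
111011
110011
gen 6: 100010
010010
111110
000001
111011
110011
gen 7: 100101
010000
111110
000001
111011
110011
gen 8: 100101
010100
110000
000101
111011
110011
gen 9: 100101
010100
110000
000101
111001
110100
gen 10: 100101
010100
010000
110101
011001
110100
gen 11: 100101
010100
011000
101001
010001
110100
gen 12: 101011
010000
011000
101001
010001
110100
gen 13: 101011
010000
011000
101011
010110
110110
gen 14: 001011
100000
111000
101011
010110
110110
gen 15: 101011
010000
011000
101011
010110
110110
gen 16: 101011
000000
100000
111011
010110
110110
gen 17: 101010
000011
100001
111011
010110
110110
gen 18: 101001
000010
100001
111011
010110
110110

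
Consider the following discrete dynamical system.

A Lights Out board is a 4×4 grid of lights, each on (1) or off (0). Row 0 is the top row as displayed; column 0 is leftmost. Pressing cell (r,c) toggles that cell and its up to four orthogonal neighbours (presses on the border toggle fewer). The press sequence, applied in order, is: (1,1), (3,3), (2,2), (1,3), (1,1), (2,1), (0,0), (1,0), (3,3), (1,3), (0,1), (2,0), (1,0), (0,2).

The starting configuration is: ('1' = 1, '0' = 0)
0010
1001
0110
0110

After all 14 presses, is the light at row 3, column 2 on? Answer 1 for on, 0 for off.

0

[0] 0010
1001
0110
0110
[1] 0110
0111
0010
0110
[2] 0110
0111
0011
0101
[3] 0110
0101
0100
0111
[4] 0111
0110
0101
0111
[5] 0011
1000
0001
0111
[6] 0011
1100
1111
0011
[7] 1111
0100
1111
0011
[8] 0111
1000
0111
0011
[9] 0111
1000
0110
0000
[10] 0110
1011
0111
0000
[11] 1000
1111
0111
0000
[12] 1000
0111
1011
1000
[13] 0000
1011
0011
1000
[14] 0111
1001
0011
1000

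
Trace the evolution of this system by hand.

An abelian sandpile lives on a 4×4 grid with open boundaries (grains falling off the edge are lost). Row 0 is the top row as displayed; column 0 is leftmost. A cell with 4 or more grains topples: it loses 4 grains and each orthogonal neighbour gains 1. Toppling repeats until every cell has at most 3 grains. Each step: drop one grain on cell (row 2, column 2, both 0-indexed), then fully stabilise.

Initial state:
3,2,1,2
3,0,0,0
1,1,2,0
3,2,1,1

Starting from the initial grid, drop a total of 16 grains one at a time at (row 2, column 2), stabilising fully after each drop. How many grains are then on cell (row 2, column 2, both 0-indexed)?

2

gen 0: 3,2,1,2
3,0,0,0
1,1,2,0
3,2,1,1
gen 1: 3,2,1,2
3,0,0,0
1,1,3,0
3,2,1,1
gen 2: 3,2,1,2
3,0,1,0
1,2,0,1
3,2,2,1
gen 3: 3,2,1,2
3,0,1,0
1,2,1,1
3,2,2,1
gen 4: 3,2,1,2
3,0,1,0
1,2,2,1
3,2,2,1
gen 5: 3,2,1,2
3,0,1,0
1,2,3,1
3,2,2,1
gen 6: 3,2,1,2
3,0,2,0
1,3,0,2
3,2,3,1
gen 7: 3,2,1,2
3,0,2,0
1,3,1,2
3,2,3,1
gen 8: 3,2,1,2
3,0,2,0
1,3,2,2
3,2,3,1
gen 9: 3,2,1,2
3,0,2,0
1,3,3,2
3,2,3,1
gen 10: 3,2,1,2
3,1,3,0
3,1,2,3
0,1,1,2
gen 11: 3,2,1,2
3,1,3,0
3,1,3,3
0,1,1,2
gen 12: 3,2,2,2
3,2,0,2
3,2,2,0
0,1,2,3
gen 13: 3,2,2,2
3,2,0,2
3,2,3,0
0,1,2,3
gen 14: 3,2,2,2
3,2,1,2
3,3,0,1
0,1,3,3
gen 15: 3,2,2,2
3,2,1,2
3,3,1,1
0,1,3,3
gen 16: 3,2,2,2
3,2,1,2
3,3,2,1
0,1,3,3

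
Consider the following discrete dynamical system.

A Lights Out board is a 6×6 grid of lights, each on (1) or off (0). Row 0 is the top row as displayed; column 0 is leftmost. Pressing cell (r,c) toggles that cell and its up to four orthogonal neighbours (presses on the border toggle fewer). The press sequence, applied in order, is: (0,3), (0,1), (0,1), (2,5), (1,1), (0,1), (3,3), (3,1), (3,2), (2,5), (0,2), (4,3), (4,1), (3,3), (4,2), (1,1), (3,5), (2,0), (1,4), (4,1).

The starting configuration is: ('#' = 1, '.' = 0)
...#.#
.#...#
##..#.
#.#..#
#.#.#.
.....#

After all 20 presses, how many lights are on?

0) ...#.#
.#...#
##..#.
#.#..#
#.#.#.
.....#
1) ..#.##
.#.#.#
##..#.
#.#..#
#.#.#.
.....#
2) ##..##
...#.#
##..#.
#.#..#
#.#.#.
.....#
3) ..#.##
.#.#.#
##..#.
#.#..#
#.#.#.
.....#
4) ..#.##
.#.#..
##...#
#.#...
#.#.#.
.....#
5) .##.##
#.##..
#....#
#.#...
#.#.#.
.....#
6) #...##
####..
#....#
#.#...
#.#.#.
.....#
7) #...##
####..
#..#.#
#..##.
#.###.
.....#
8) #...##
####..
##.#.#
.####.
#####.
.....#
9) #...##
####..
####.#
....#.
##.##.
.....#
10) #...##
####.#
#####.
....##
##.##.
.....#
11) ######
##.#.#
#####.
....##
##.##.
.....#
12) ######
##.#.#
#####.
...###
###...
...#.#
13) ######
##.#.#
#####.
.#.###
......
.#.#.#
14) ######
##.#.#
###.#.
.##..#
...#..
.#.#.#
15) ######
##.#.#
###.#.
.#...#
.##...
.###.#
16) #.####
..##.#
#.#.#.
.#...#
.##...
.###.#
17) #.####
..##.#
#.#.##
.#..#.
.##..#
.###.#
18) #.####
#.##.#
.##.##
##..#.
.##..#
.###.#
19) #.##.#
#.#.#.
.##..#
##..#.
.##..#
.###.#
20) #.##.#
#.#.#.
.##..#
#...#.
#....#
..##.#

17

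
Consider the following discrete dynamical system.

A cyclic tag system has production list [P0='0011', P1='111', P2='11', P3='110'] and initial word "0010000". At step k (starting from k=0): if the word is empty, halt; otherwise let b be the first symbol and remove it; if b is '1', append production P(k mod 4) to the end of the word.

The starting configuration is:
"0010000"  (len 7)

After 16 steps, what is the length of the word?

t=0: "0010000"  (len 7)
t=1: "010000"  (len 6)
t=2: "10000"  (len 5)
t=3: "000011"  (len 6)
t=4: "00011"  (len 5)
t=5: "0011"  (len 4)
t=6: "011"  (len 3)
t=7: "11"  (len 2)
t=8: "1110"  (len 4)
t=9: "1100011"  (len 7)
t=10: "100011111"  (len 9)
t=11: "0001111111"  (len 10)
t=12: "001111111"  (len 9)
t=13: "01111111"  (len 8)
t=14: "1111111"  (len 7)
t=15: "11111111"  (len 8)
t=16: "1111111110"  (len 10)

10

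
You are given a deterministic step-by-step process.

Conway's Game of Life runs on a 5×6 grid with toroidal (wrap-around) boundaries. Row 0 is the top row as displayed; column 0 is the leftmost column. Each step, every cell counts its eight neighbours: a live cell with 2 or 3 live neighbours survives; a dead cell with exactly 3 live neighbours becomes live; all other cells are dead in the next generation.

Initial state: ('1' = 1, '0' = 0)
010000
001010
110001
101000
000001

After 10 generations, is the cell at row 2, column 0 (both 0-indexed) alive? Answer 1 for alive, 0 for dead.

[0] 010000
001010
110001
101000
000001
[1] 000000
001001
101101
000000
110000
[2] 110000
111111
111111
001001
000000
[3] 000110
000000
000000
001001
110000
[4] 000000
000000
000000
110000
111111
[5] 111111
000000
000000
000110
001111
[6] 110000
111111
000000
001001
000000
[7] 000110
001111
000000
000000
110000
[8] 110000
001001
000110
000000
000000
[9] 110000
111111
000110
000000
000000
[10] 000110
000000
110000
000000
000000

1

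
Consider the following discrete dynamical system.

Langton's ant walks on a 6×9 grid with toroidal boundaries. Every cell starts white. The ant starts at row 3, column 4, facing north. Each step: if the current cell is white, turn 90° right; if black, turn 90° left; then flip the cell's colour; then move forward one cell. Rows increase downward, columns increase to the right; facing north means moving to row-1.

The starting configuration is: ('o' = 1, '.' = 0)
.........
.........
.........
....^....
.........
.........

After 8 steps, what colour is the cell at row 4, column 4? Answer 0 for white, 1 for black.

[0] .........
.........
.........
....^....
.........
.........
[1] .........
.........
.........
....o>...
.........
.........
[2] .........
.........
.........
....oo...
.....v...
.........
[3] .........
.........
.........
....oo...
....<o...
.........
[4] .........
.........
.........
....^o...
....oo...
.........
[5] .........
.........
.........
...<.o...
....oo...
.........
[6] .........
.........
...^.....
...o.o...
....oo...
.........
[7] .........
.........
...o>....
...o.o...
....oo...
.........
[8] .........
.........
...oo....
...ovo...
....oo...
.........

1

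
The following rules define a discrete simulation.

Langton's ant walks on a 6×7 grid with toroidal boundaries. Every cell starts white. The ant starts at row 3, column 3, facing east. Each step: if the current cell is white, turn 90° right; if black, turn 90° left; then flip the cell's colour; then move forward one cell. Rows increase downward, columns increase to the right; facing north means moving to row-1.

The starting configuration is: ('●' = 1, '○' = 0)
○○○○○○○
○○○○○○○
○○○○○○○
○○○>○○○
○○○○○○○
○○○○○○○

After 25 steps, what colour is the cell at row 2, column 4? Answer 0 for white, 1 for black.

1

0) ○○○○○○○
○○○○○○○
○○○○○○○
○○○>○○○
○○○○○○○
○○○○○○○
1) ○○○○○○○
○○○○○○○
○○○○○○○
○○○●○○○
○○○v○○○
○○○○○○○
2) ○○○○○○○
○○○○○○○
○○○○○○○
○○○●○○○
○○<●○○○
○○○○○○○
3) ○○○○○○○
○○○○○○○
○○○○○○○
○○^●○○○
○○●●○○○
○○○○○○○
4) ○○○○○○○
○○○○○○○
○○○○○○○
○○●>○○○
○○●●○○○
○○○○○○○
5) ○○○○○○○
○○○○○○○
○○○^○○○
○○●○○○○
○○●●○○○
○○○○○○○
6) ○○○○○○○
○○○○○○○
○○○●>○○
○○●○○○○
○○●●○○○
○○○○○○○
7) ○○○○○○○
○○○○○○○
○○○●●○○
○○●○v○○
○○●●○○○
○○○○○○○
8) ○○○○○○○
○○○○○○○
○○○●●○○
○○●<●○○
○○●●○○○
○○○○○○○
9) ○○○○○○○
○○○○○○○
○○○^●○○
○○●●●○○
○○●●○○○
○○○○○○○
10) ○○○○○○○
○○○○○○○
○○<○●○○
○○●●●○○
○○●●○○○
○○○○○○○
11) ○○○○○○○
○○^○○○○
○○●○●○○
○○●●●○○
○○●●○○○
○○○○○○○
12) ○○○○○○○
○○●>○○○
○○●○●○○
○○●●●○○
○○●●○○○
○○○○○○○
13) ○○○○○○○
○○●●○○○
○○●v●○○
○○●●●○○
○○●●○○○
○○○○○○○
14) ○○○○○○○
○○●●○○○
○○<●●○○
○○●●●○○
○○●●○○○
○○○○○○○
15) ○○○○○○○
○○●●○○○
○○○●●○○
○○v●●○○
○○●●○○○
○○○○○○○
16) ○○○○○○○
○○●●○○○
○○○●●○○
○○○>●○○
○○●●○○○
○○○○○○○
17) ○○○○○○○
○○●●○○○
○○○^●○○
○○○○●○○
○○●●○○○
○○○○○○○
18) ○○○○○○○
○○●●○○○
○○<○●○○
○○○○●○○
○○●●○○○
○○○○○○○
19) ○○○○○○○
○○^●○○○
○○●○●○○
○○○○●○○
○○●●○○○
○○○○○○○
20) ○○○○○○○
○<○●○○○
○○●○●○○
○○○○●○○
○○●●○○○
○○○○○○○
21) ○^○○○○○
○●○●○○○
○○●○●○○
○○○○●○○
○○●●○○○
○○○○○○○
22) ○●>○○○○
○●○●○○○
○○●○●○○
○○○○●○○
○○●●○○○
○○○○○○○
23) ○●●○○○○
○●v●○○○
○○●○●○○
○○○○●○○
○○●●○○○
○○○○○○○
24) ○●●○○○○
○<●●○○○
○○●○●○○
○○○○●○○
○○●●○○○
○○○○○○○
25) ○●●○○○○
○○●●○○○
○v●○●○○
○○○○●○○
○○●●○○○
○○○○○○○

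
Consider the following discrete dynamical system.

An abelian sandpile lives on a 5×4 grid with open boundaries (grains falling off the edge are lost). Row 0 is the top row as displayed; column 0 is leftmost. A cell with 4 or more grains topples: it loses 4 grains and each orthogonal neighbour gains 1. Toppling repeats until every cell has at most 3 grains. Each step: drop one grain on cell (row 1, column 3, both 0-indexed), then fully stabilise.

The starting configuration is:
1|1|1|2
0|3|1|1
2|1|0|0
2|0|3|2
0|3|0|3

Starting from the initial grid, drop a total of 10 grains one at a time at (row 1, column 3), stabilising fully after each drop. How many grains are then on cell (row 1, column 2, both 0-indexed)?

gen 0: 1|1|1|2
0|3|1|1
2|1|0|0
2|0|3|2
0|3|0|3
gen 1: 1|1|1|2
0|3|1|2
2|1|0|0
2|0|3|2
0|3|0|3
gen 2: 1|1|1|2
0|3|1|3
2|1|0|0
2|0|3|2
0|3|0|3
gen 3: 1|1|1|3
0|3|2|0
2|1|0|1
2|0|3|2
0|3|0|3
gen 4: 1|1|1|3
0|3|2|1
2|1|0|1
2|0|3|2
0|3|0|3
gen 5: 1|1|1|3
0|3|2|2
2|1|0|1
2|0|3|2
0|3|0|3
gen 6: 1|1|1|3
0|3|2|3
2|1|0|1
2|0|3|2
0|3|0|3
gen 7: 1|1|2|0
0|3|3|1
2|1|0|2
2|0|3|2
0|3|0|3
gen 8: 1|1|2|0
0|3|3|2
2|1|0|2
2|0|3|2
0|3|0|3
gen 9: 1|1|2|0
0|3|3|3
2|1|0|2
2|0|3|2
0|3|0|3
gen 10: 1|2|3|1
1|0|1|1
2|2|1|3
2|0|3|2
0|3|0|3

1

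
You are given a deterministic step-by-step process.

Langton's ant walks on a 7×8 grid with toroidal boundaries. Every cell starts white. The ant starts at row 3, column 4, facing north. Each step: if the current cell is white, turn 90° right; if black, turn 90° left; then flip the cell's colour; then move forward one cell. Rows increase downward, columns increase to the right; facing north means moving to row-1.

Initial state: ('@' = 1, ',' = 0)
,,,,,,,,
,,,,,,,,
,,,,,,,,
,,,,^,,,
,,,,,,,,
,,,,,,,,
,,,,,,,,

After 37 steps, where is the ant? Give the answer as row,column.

t=0: ,,,,,,,,
,,,,,,,,
,,,,,,,,
,,,,^,,,
,,,,,,,,
,,,,,,,,
,,,,,,,,
t=1: ,,,,,,,,
,,,,,,,,
,,,,,,,,
,,,,@>,,
,,,,,,,,
,,,,,,,,
,,,,,,,,
t=2: ,,,,,,,,
,,,,,,,,
,,,,,,,,
,,,,@@,,
,,,,,v,,
,,,,,,,,
,,,,,,,,
t=3: ,,,,,,,,
,,,,,,,,
,,,,,,,,
,,,,@@,,
,,,,<@,,
,,,,,,,,
,,,,,,,,
t=4: ,,,,,,,,
,,,,,,,,
,,,,,,,,
,,,,^@,,
,,,,@@,,
,,,,,,,,
,,,,,,,,
t=5: ,,,,,,,,
,,,,,,,,
,,,,,,,,
,,,<,@,,
,,,,@@,,
,,,,,,,,
,,,,,,,,
t=6: ,,,,,,,,
,,,,,,,,
,,,^,,,,
,,,@,@,,
,,,,@@,,
,,,,,,,,
,,,,,,,,
t=7: ,,,,,,,,
,,,,,,,,
,,,@>,,,
,,,@,@,,
,,,,@@,,
,,,,,,,,
,,,,,,,,
t=8: ,,,,,,,,
,,,,,,,,
,,,@@,,,
,,,@v@,,
,,,,@@,,
,,,,,,,,
,,,,,,,,
t=9: ,,,,,,,,
,,,,,,,,
,,,@@,,,
,,,<@@,,
,,,,@@,,
,,,,,,,,
,,,,,,,,
t=10: ,,,,,,,,
,,,,,,,,
,,,@@,,,
,,,,@@,,
,,,v@@,,
,,,,,,,,
,,,,,,,,
t=11: ,,,,,,,,
,,,,,,,,
,,,@@,,,
,,,,@@,,
,,<@@@,,
,,,,,,,,
,,,,,,,,
t=12: ,,,,,,,,
,,,,,,,,
,,,@@,,,
,,^,@@,,
,,@@@@,,
,,,,,,,,
,,,,,,,,
t=13: ,,,,,,,,
,,,,,,,,
,,,@@,,,
,,@>@@,,
,,@@@@,,
,,,,,,,,
,,,,,,,,
t=14: ,,,,,,,,
,,,,,,,,
,,,@@,,,
,,@@@@,,
,,@v@@,,
,,,,,,,,
,,,,,,,,
t=15: ,,,,,,,,
,,,,,,,,
,,,@@,,,
,,@@@@,,
,,@,>@,,
,,,,,,,,
,,,,,,,,
t=16: ,,,,,,,,
,,,,,,,,
,,,@@,,,
,,@@^@,,
,,@,,@,,
,,,,,,,,
,,,,,,,,
t=17: ,,,,,,,,
,,,,,,,,
,,,@@,,,
,,@<,@,,
,,@,,@,,
,,,,,,,,
,,,,,,,,
t=18: ,,,,,,,,
,,,,,,,,
,,,@@,,,
,,@,,@,,
,,@v,@,,
,,,,,,,,
,,,,,,,,
t=19: ,,,,,,,,
,,,,,,,,
,,,@@,,,
,,@,,@,,
,,<@,@,,
,,,,,,,,
,,,,,,,,
t=20: ,,,,,,,,
,,,,,,,,
,,,@@,,,
,,@,,@,,
,,,@,@,,
,,v,,,,,
,,,,,,,,
t=21: ,,,,,,,,
,,,,,,,,
,,,@@,,,
,,@,,@,,
,,,@,@,,
,<@,,,,,
,,,,,,,,
t=22: ,,,,,,,,
,,,,,,,,
,,,@@,,,
,,@,,@,,
,^,@,@,,
,@@,,,,,
,,,,,,,,
t=23: ,,,,,,,,
,,,,,,,,
,,,@@,,,
,,@,,@,,
,@>@,@,,
,@@,,,,,
,,,,,,,,
t=24: ,,,,,,,,
,,,,,,,,
,,,@@,,,
,,@,,@,,
,@@@,@,,
,@v,,,,,
,,,,,,,,
t=25: ,,,,,,,,
,,,,,,,,
,,,@@,,,
,,@,,@,,
,@@@,@,,
,@,>,,,,
,,,,,,,,
t=26: ,,,,,,,,
,,,,,,,,
,,,@@,,,
,,@,,@,,
,@@@,@,,
,@,@,,,,
,,,v,,,,
t=27: ,,,,,,,,
,,,,,,,,
,,,@@,,,
,,@,,@,,
,@@@,@,,
,@,@,,,,
,,<@,,,,
t=28: ,,,,,,,,
,,,,,,,,
,,,@@,,,
,,@,,@,,
,@@@,@,,
,@^@,,,,
,,@@,,,,
t=29: ,,,,,,,,
,,,,,,,,
,,,@@,,,
,,@,,@,,
,@@@,@,,
,@@>,,,,
,,@@,,,,
t=30: ,,,,,,,,
,,,,,,,,
,,,@@,,,
,,@,,@,,
,@@^,@,,
,@@,,,,,
,,@@,,,,
t=31: ,,,,,,,,
,,,,,,,,
,,,@@,,,
,,@,,@,,
,@<,,@,,
,@@,,,,,
,,@@,,,,
t=32: ,,,,,,,,
,,,,,,,,
,,,@@,,,
,,@,,@,,
,@,,,@,,
,@v,,,,,
,,@@,,,,
t=33: ,,,,,,,,
,,,,,,,,
,,,@@,,,
,,@,,@,,
,@,,,@,,
,@,>,,,,
,,@@,,,,
t=34: ,,,,,,,,
,,,,,,,,
,,,@@,,,
,,@,,@,,
,@,,,@,,
,@,@,,,,
,,@v,,,,
t=35: ,,,,,,,,
,,,,,,,,
,,,@@,,,
,,@,,@,,
,@,,,@,,
,@,@,,,,
,,@,>,,,
t=36: ,,,,v,,,
,,,,,,,,
,,,@@,,,
,,@,,@,,
,@,,,@,,
,@,@,,,,
,,@,@,,,
t=37: ,,,<@,,,
,,,,,,,,
,,,@@,,,
,,@,,@,,
,@,,,@,,
,@,@,,,,
,,@,@,,,

0,3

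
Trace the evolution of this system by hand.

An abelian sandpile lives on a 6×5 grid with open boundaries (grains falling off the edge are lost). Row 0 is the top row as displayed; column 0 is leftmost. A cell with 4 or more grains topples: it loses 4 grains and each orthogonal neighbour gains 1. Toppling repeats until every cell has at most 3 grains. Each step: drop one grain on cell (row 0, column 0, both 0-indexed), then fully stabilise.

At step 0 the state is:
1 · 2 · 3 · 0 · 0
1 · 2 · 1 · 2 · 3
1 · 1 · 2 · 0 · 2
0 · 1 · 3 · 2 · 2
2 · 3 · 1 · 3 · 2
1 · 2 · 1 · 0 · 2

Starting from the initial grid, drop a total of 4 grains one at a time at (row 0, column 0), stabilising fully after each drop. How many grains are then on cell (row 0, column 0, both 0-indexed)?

1

gen 0: 1 · 2 · 3 · 0 · 0
1 · 2 · 1 · 2 · 3
1 · 1 · 2 · 0 · 2
0 · 1 · 3 · 2 · 2
2 · 3 · 1 · 3 · 2
1 · 2 · 1 · 0 · 2
gen 1: 2 · 2 · 3 · 0 · 0
1 · 2 · 1 · 2 · 3
1 · 1 · 2 · 0 · 2
0 · 1 · 3 · 2 · 2
2 · 3 · 1 · 3 · 2
1 · 2 · 1 · 0 · 2
gen 2: 3 · 2 · 3 · 0 · 0
1 · 2 · 1 · 2 · 3
1 · 1 · 2 · 0 · 2
0 · 1 · 3 · 2 · 2
2 · 3 · 1 · 3 · 2
1 · 2 · 1 · 0 · 2
gen 3: 0 · 3 · 3 · 0 · 0
2 · 2 · 1 · 2 · 3
1 · 1 · 2 · 0 · 2
0 · 1 · 3 · 2 · 2
2 · 3 · 1 · 3 · 2
1 · 2 · 1 · 0 · 2
gen 4: 1 · 3 · 3 · 0 · 0
2 · 2 · 1 · 2 · 3
1 · 1 · 2 · 0 · 2
0 · 1 · 3 · 2 · 2
2 · 3 · 1 · 3 · 2
1 · 2 · 1 · 0 · 2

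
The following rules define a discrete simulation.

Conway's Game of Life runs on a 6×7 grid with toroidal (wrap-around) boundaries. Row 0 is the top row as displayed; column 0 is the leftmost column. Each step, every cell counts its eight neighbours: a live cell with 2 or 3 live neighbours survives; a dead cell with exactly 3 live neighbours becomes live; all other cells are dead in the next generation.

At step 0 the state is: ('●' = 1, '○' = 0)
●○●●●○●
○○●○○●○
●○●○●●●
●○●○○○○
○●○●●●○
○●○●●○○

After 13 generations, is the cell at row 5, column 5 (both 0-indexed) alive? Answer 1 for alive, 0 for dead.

0

[0] ●○●●●○●
○○●○○●○
●○●○●●●
●○●○○○○
○●○●●●○
○●○●●○○
[1] ●○○○○○●
○○●○○○○
●○●○●●○
●○●○○○○
●●○○○●○
○●○○○○●
[2] ●●○○○○●
●○○●○●○
○○●○○○●
●○●●●●○
○○●○○○○
○●○○○●○
[3] ○●●○●●○
○○●○○●○
●○●○○○○
○○●○●●●
○○●○○●●
○●●○○○●
[4] ●○○○●●●
○○●○●●●
○○●○●○○
●○●○●○○
○○●○●○○
○○○○●○●
[5] ●○○○○○○
●●○○○○○
○○●○●○●
○○●○●●○
○●○○●○○
●○○○●○●
[6] ○○○○○○○
●●○○○○●
●○●○●○●
○●●○●○○
●●○○●○●
●●○○○●●
[7] ○○○○○●○
○●○○○●●
○○●○○○●
○○●○●○○
○○○●●○○
○●○○○●○
[8] ●○○○●●○
●○○○○●●
●●●●○○●
○○●○●●○
○○●●●●○
○○○○○●○
[9] ●○○○●○○
○○●●○○○
○○●●○○○
●○○○○○○
○○●○○○●
○○○○○○○
[10] ○○○●○○○
○●●○●○○
○●●●○○○
○●●●○○○
○○○○○○○
○○○○○○○
[11] ○○●●○○○
○●○○●○○
●○○○●○○
○●○●○○○
○○●○○○○
○○○○○○○
[12] ○○●●○○○
○●●○●○○
●●●●●○○
○●●●○○○
○○●○○○○
○○●●○○○
[13] ○○○○●○○
●○○○●○○
●○○○●○○
●○○○●○○
○○○○○○○
○●○○○○○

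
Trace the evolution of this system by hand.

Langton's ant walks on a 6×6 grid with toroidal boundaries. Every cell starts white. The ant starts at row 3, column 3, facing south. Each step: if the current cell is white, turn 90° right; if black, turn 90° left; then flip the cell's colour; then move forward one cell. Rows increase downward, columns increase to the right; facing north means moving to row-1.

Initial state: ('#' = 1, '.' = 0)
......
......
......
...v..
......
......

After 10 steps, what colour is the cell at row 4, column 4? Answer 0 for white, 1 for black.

1

t=0: ......
......
......
...v..
......
......
t=1: ......
......
......
..<#..
......
......
t=2: ......
......
..^...
..##..
......
......
t=3: ......
......
..#>..
..##..
......
......
t=4: ......
......
..##..
..#v..
......
......
t=5: ......
......
..##..
..#.>.
......
......
t=6: ......
......
..##..
..#.#.
....v.
......
t=7: ......
......
..##..
..#.#.
...<#.
......
t=8: ......
......
..##..
..#^#.
...##.
......
t=9: ......
......
..##..
..##>.
...##.
......
t=10: ......
......
..##^.
..##..
...##.
......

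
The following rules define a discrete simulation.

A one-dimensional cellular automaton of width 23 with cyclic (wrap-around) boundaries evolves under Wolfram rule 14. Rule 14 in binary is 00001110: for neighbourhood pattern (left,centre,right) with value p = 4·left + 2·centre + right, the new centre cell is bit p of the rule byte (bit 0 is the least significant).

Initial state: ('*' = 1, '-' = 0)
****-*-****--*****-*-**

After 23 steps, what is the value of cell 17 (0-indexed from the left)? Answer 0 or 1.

0

t=0: ****-*-****--*****-*-**
t=1: -----*-*----**-----*-*-
t=2: ----**-*---**-----**-*-
t=3: ---**--*--**-----**--*-
t=4: --**--**-**-----**--**-
t=5: -**--**--*-----**--**--
t=6: **--**--**----**--**---
t=7: *--**--**----**--**---*
t=8: --**--**----**--**---**
t=9: -**--**----**--**---**-
t=10: **--**----**--**---**--
t=11: *--**----**--**---**--*
t=12: --**----**--**---**--**
t=13: -**----**--**---**--**-
t=14: **----**--**---**--**--
t=15: *----**--**---**--**--*
t=16: ----**--**---**--**--**
t=17: ---**--**---**--**--**-
t=18: --**--**---**--**--**--
t=19: -**--**---**--**--**---
t=20: **--**---**--**--**----
t=21: *--**---**--**--**----*
t=22: --**---**--**--**----**
t=23: -**---**--**--**----**-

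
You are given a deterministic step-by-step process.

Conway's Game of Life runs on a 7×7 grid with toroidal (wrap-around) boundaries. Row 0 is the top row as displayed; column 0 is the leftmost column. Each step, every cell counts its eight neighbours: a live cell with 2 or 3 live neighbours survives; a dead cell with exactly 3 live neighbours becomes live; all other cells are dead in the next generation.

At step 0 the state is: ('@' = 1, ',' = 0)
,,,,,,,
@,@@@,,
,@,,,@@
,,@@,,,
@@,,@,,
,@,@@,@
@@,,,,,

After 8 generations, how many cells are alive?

t=0: ,,,,,,,
@,@@@,,
,@,,,@@
,,@@,,,
@@,,@,,
,@,@@,@
@@,,,,,
t=1: @,@@,,,
@@@@@@@
@@,,,@@
,,@@@@@
@@,,@@,
,,,@@@@
@@@,,,,
t=2: ,,,,,@,
,,,,,,,
,,,,,,,
,,@@,,,
@@,,,,,
,,,@,,,
@,,,,@,
t=3: ,,,,,,@
,,,,,,,
,,,,,,,
,@@,,,,
,@,@,,,
@@,,,,@
,,,,@,@
t=4: ,,,,,@,
,,,,,,,
,,,,,,,
,@@,,,,
,,,,,,,
,@@,,@@
,,,,,,@
t=5: ,,,,,,,
,,,,,,,
,,,,,,,
,,,,,,,
@,,,,,,
@,,,,@@
@,,,,,@
t=6: ,,,,,,,
,,,,,,,
,,,,,,,
,,,,,,,
@,,,,,,
,@,,,@,
@,,,,@,
t=7: ,,,,,,,
,,,,,,,
,,,,,,,
,,,,,,,
,,,,,,,
@@,,,,,
,,,,,,@
t=8: ,,,,,,,
,,,,,,,
,,,,,,,
,,,,,,,
,,,,,,,
@,,,,,,
@,,,,,,

2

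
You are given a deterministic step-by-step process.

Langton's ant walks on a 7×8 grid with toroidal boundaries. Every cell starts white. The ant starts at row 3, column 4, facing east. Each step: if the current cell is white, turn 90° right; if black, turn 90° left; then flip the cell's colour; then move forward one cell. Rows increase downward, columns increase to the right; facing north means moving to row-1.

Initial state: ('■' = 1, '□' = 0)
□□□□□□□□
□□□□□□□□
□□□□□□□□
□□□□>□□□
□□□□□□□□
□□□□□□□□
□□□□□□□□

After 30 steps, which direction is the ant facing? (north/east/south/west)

east

[0] □□□□□□□□
□□□□□□□□
□□□□□□□□
□□□□>□□□
□□□□□□□□
□□□□□□□□
□□□□□□□□
[1] □□□□□□□□
□□□□□□□□
□□□□□□□□
□□□□■□□□
□□□□v□□□
□□□□□□□□
□□□□□□□□
[2] □□□□□□□□
□□□□□□□□
□□□□□□□□
□□□□■□□□
□□□<■□□□
□□□□□□□□
□□□□□□□□
[3] □□□□□□□□
□□□□□□□□
□□□□□□□□
□□□^■□□□
□□□■■□□□
□□□□□□□□
□□□□□□□□
[4] □□□□□□□□
□□□□□□□□
□□□□□□□□
□□□■>□□□
□□□■■□□□
□□□□□□□□
□□□□□□□□
[5] □□□□□□□□
□□□□□□□□
□□□□^□□□
□□□■□□□□
□□□■■□□□
□□□□□□□□
□□□□□□□□
[6] □□□□□□□□
□□□□□□□□
□□□□■>□□
□□□■□□□□
□□□■■□□□
□□□□□□□□
□□□□□□□□
[7] □□□□□□□□
□□□□□□□□
□□□□■■□□
□□□■□v□□
□□□■■□□□
□□□□□□□□
□□□□□□□□
[8] □□□□□□□□
□□□□□□□□
□□□□■■□□
□□□■<■□□
□□□■■□□□
□□□□□□□□
□□□□□□□□
[9] □□□□□□□□
□□□□□□□□
□□□□^■□□
□□□■■■□□
□□□■■□□□
□□□□□□□□
□□□□□□□□
[10] □□□□□□□□
□□□□□□□□
□□□<□■□□
□□□■■■□□
□□□■■□□□
□□□□□□□□
□□□□□□□□
[11] □□□□□□□□
□□□^□□□□
□□□■□■□□
□□□■■■□□
□□□■■□□□
□□□□□□□□
□□□□□□□□
[12] □□□□□□□□
□□□■>□□□
□□□■□■□□
□□□■■■□□
□□□■■□□□
□□□□□□□□
□□□□□□□□
[13] □□□□□□□□
□□□■■□□□
□□□■v■□□
□□□■■■□□
□□□■■□□□
□□□□□□□□
□□□□□□□□
[14] □□□□□□□□
□□□■■□□□
□□□<■■□□
□□□■■■□□
□□□■■□□□
□□□□□□□□
□□□□□□□□
[15] □□□□□□□□
□□□■■□□□
□□□□■■□□
□□□v■■□□
□□□■■□□□
□□□□□□□□
□□□□□□□□
[16] □□□□□□□□
□□□■■□□□
□□□□■■□□
□□□□>■□□
□□□■■□□□
□□□□□□□□
□□□□□□□□
[17] □□□□□□□□
□□□■■□□□
□□□□^■□□
□□□□□■□□
□□□■■□□□
□□□□□□□□
□□□□□□□□
[18] □□□□□□□□
□□□■■□□□
□□□<□■□□
□□□□□■□□
□□□■■□□□
□□□□□□□□
□□□□□□□□
[19] □□□□□□□□
□□□^■□□□
□□□■□■□□
□□□□□■□□
□□□■■□□□
□□□□□□□□
□□□□□□□□
[20] □□□□□□□□
□□<□■□□□
□□□■□■□□
□□□□□■□□
□□□■■□□□
□□□□□□□□
□□□□□□□□
[21] □□^□□□□□
□□■□■□□□
□□□■□■□□
□□□□□■□□
□□□■■□□□
□□□□□□□□
□□□□□□□□
[22] □□■>□□□□
□□■□■□□□
□□□■□■□□
□□□□□■□□
□□□■■□□□
□□□□□□□□
□□□□□□□□
[23] □□■■□□□□
□□■v■□□□
□□□■□■□□
□□□□□■□□
□□□■■□□□
□□□□□□□□
□□□□□□□□
[24] □□■■□□□□
□□<■■□□□
□□□■□■□□
□□□□□■□□
□□□■■□□□
□□□□□□□□
□□□□□□□□
[25] □□■■□□□□
□□□■■□□□
□□v■□■□□
□□□□□■□□
□□□■■□□□
□□□□□□□□
□□□□□□□□
[26] □□■■□□□□
□□□■■□□□
□<■■□■□□
□□□□□■□□
□□□■■□□□
□□□□□□□□
□□□□□□□□
[27] □□■■□□□□
□^□■■□□□
□■■■□■□□
□□□□□■□□
□□□■■□□□
□□□□□□□□
□□□□□□□□
[28] □□■■□□□□
□■>■■□□□
□■■■□■□□
□□□□□■□□
□□□■■□□□
□□□□□□□□
□□□□□□□□
[29] □□■■□□□□
□■■■■□□□
□■v■□■□□
□□□□□■□□
□□□■■□□□
□□□□□□□□
□□□□□□□□
[30] □□■■□□□□
□■■■■□□□
□■□>□■□□
□□□□□■□□
□□□■■□□□
□□□□□□□□
□□□□□□□□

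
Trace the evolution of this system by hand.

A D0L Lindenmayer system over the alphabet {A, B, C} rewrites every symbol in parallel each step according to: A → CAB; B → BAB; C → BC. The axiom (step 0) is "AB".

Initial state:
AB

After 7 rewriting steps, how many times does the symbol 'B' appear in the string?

k=0  AB
k=1  CABBAB
k=2  BCCABBABBABCABBAB
k=3  BABBCBCCABBABBABCABBABBABCABBABBCCABBABBABCABBAB
k=4  BABCABBABBABBCBABBCBCCABBABBABCABBABBABCABBABBCCABBABBABCA…BBABCABBABBABBCBCCABBABBABCABBABBABCABBABBCCABBABBABCABBAB  (len 136)
k=5  BABCABBABBCCABBABBABCABBABBABCABBABBABBCBABCABBABBABBCBABB…BBABCABBABBABBCBCCABBABBABCABBABBABCABBABBCCABBABBABCABBAB  (len 386)
k=6  BABCABBABBCCABBABBABCABBABBABBCBCCABBABBABCABBABBABCABBABB…BBABCABBABBABBCBCCABBABBABCABBABBABCABBABBCCABBABBABCABBAB  (len 1096)
k=7  BABCABBABBCCABBABBABCABBABBABBCBCCABBABBABCABBABBABCABBABB…BBABCABBABBABBCBCCABBABBABCABBABBABCABBABBCCABBABBABCABBAB  (len 3112)

1692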